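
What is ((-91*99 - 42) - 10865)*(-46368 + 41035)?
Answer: 106212028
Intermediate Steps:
((-91*99 - 42) - 10865)*(-46368 + 41035) = ((-9009 - 42) - 10865)*(-5333) = (-9051 - 10865)*(-5333) = -19916*(-5333) = 106212028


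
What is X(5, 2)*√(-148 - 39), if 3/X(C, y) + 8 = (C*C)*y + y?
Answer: 3*I*√187/44 ≈ 0.93237*I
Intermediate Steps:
X(C, y) = 3/(-8 + y + y*C²) (X(C, y) = 3/(-8 + ((C*C)*y + y)) = 3/(-8 + (C²*y + y)) = 3/(-8 + (y*C² + y)) = 3/(-8 + (y + y*C²)) = 3/(-8 + y + y*C²))
X(5, 2)*√(-148 - 39) = (3/(-8 + 2 + 2*5²))*√(-148 - 39) = (3/(-8 + 2 + 2*25))*√(-187) = (3/(-8 + 2 + 50))*(I*√187) = (3/44)*(I*√187) = (3*(1/44))*(I*√187) = 3*(I*√187)/44 = 3*I*√187/44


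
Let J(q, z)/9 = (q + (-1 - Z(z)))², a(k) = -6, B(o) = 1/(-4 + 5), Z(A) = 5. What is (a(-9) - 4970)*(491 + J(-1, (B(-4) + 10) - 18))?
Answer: -4637632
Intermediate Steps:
B(o) = 1 (B(o) = 1/1 = 1)
J(q, z) = 9*(-6 + q)² (J(q, z) = 9*(q + (-1 - 1*5))² = 9*(q + (-1 - 5))² = 9*(q - 6)² = 9*(-6 + q)²)
(a(-9) - 4970)*(491 + J(-1, (B(-4) + 10) - 18)) = (-6 - 4970)*(491 + 9*(6 - 1*(-1))²) = -4976*(491 + 9*(6 + 1)²) = -4976*(491 + 9*7²) = -4976*(491 + 9*49) = -4976*(491 + 441) = -4976*932 = -4637632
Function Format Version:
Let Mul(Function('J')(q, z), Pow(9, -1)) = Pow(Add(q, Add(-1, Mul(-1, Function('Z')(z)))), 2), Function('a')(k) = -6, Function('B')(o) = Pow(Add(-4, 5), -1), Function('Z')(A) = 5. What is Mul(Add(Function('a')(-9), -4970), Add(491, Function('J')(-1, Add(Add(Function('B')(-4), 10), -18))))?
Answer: -4637632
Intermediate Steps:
Function('B')(o) = 1 (Function('B')(o) = Pow(1, -1) = 1)
Function('J')(q, z) = Mul(9, Pow(Add(-6, q), 2)) (Function('J')(q, z) = Mul(9, Pow(Add(q, Add(-1, Mul(-1, 5))), 2)) = Mul(9, Pow(Add(q, Add(-1, -5)), 2)) = Mul(9, Pow(Add(q, -6), 2)) = Mul(9, Pow(Add(-6, q), 2)))
Mul(Add(Function('a')(-9), -4970), Add(491, Function('J')(-1, Add(Add(Function('B')(-4), 10), -18)))) = Mul(Add(-6, -4970), Add(491, Mul(9, Pow(Add(6, Mul(-1, -1)), 2)))) = Mul(-4976, Add(491, Mul(9, Pow(Add(6, 1), 2)))) = Mul(-4976, Add(491, Mul(9, Pow(7, 2)))) = Mul(-4976, Add(491, Mul(9, 49))) = Mul(-4976, Add(491, 441)) = Mul(-4976, 932) = -4637632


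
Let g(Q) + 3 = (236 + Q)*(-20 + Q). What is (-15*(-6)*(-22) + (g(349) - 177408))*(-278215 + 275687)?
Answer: -33051072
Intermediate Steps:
g(Q) = -3 + (-20 + Q)*(236 + Q) (g(Q) = -3 + (236 + Q)*(-20 + Q) = -3 + (-20 + Q)*(236 + Q))
(-15*(-6)*(-22) + (g(349) - 177408))*(-278215 + 275687) = (-15*(-6)*(-22) + ((-4723 + 349² + 216*349) - 177408))*(-278215 + 275687) = (90*(-22) + ((-4723 + 121801 + 75384) - 177408))*(-2528) = (-1980 + (192462 - 177408))*(-2528) = (-1980 + 15054)*(-2528) = 13074*(-2528) = -33051072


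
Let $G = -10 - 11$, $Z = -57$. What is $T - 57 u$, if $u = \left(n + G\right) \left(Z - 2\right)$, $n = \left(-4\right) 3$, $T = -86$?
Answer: $-111065$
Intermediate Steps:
$n = -12$
$G = -21$
$u = 1947$ ($u = \left(-12 - 21\right) \left(-57 - 2\right) = - 33 \left(-57 + \left(-2 + 0\right)\right) = - 33 \left(-57 - 2\right) = \left(-33\right) \left(-59\right) = 1947$)
$T - 57 u = -86 - 110979 = -111065$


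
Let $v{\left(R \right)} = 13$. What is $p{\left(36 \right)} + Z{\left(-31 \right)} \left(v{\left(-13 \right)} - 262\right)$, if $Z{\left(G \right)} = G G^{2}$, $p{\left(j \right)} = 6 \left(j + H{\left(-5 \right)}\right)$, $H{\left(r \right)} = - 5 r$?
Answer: $7418325$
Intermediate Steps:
$p{\left(j \right)} = 150 + 6 j$ ($p{\left(j \right)} = 6 \left(j - -25\right) = 6 \left(j + 25\right) = 6 \left(25 + j\right) = 150 + 6 j$)
$Z{\left(G \right)} = G^{3}$
$p{\left(36 \right)} + Z{\left(-31 \right)} \left(v{\left(-13 \right)} - 262\right) = \left(150 + 6 \cdot 36\right) + \left(-31\right)^{3} \left(13 - 262\right) = \left(150 + 216\right) - -7417959 = 366 + 7417959 = 7418325$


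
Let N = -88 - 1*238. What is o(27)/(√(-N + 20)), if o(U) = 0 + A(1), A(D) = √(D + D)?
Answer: √173/173 ≈ 0.076029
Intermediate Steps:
A(D) = √2*√D (A(D) = √(2*D) = √2*√D)
o(U) = √2 (o(U) = 0 + √2*√1 = 0 + √2*1 = 0 + √2 = √2)
N = -326 (N = -88 - 238 = -326)
o(27)/(√(-N + 20)) = √2/(√(-1*(-326) + 20)) = √2/(√(326 + 20)) = √2/(√346) = √2*(√346/346) = √173/173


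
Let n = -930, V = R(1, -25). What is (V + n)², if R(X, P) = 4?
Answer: 857476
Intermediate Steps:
V = 4
(V + n)² = (4 - 930)² = (-926)² = 857476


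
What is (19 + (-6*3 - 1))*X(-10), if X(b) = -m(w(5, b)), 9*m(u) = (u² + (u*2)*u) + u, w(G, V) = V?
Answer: 0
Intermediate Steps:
m(u) = u²/3 + u/9 (m(u) = ((u² + (u*2)*u) + u)/9 = ((u² + (2*u)*u) + u)/9 = ((u² + 2*u²) + u)/9 = (3*u² + u)/9 = (u + 3*u²)/9 = u²/3 + u/9)
X(b) = -b*(1 + 3*b)/9
(19 + (-6*3 - 1))*X(-10) = (19 + (-6*3 - 1))*(-⅑*(-10)*(1 + 3*(-10))) = (19 + (-18 - 1))*(-⅑*(-10)*(1 - 30)) = (19 - 19)*(-⅑*(-10)*(-29)) = 0*(-290/9) = 0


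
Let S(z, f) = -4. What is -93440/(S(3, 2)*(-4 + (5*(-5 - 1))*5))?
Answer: -11680/77 ≈ -151.69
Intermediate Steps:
-93440/(S(3, 2)*(-4 + (5*(-5 - 1))*5)) = -93440/(-4*(-4 + (5*(-5 - 1))*5)) = -93440/(-4*(-4 + (5*(-6))*5)) = -93440/(-4*(-4 - 30*5)) = -93440/(-4*(-4 - 150)) = -93440/(-4*(-154)) = -93440/616 = (1/616)*(-93440) = -11680/77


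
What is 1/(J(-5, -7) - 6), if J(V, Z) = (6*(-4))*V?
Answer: 1/114 ≈ 0.0087719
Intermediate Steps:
J(V, Z) = -24*V
1/(J(-5, -7) - 6) = 1/(-24*(-5) - 6) = 1/(120 - 6) = 1/114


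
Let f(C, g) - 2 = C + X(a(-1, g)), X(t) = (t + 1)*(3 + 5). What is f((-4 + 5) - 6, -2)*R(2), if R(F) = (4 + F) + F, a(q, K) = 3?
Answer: 232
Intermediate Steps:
R(F) = 4 + 2*F
X(t) = 8 + 8*t (X(t) = (1 + t)*8 = 8 + 8*t)
f(C, g) = 34 + C (f(C, g) = 2 + (C + (8 + 8*3)) = 2 + (C + (8 + 24)) = 2 + (C + 32) = 2 + (32 + C) = 34 + C)
f((-4 + 5) - 6, -2)*R(2) = (34 + ((-4 + 5) - 6))*(4 + 2*2) = (34 + (1 - 6))*(4 + 4) = (34 - 5)*8 = 29*8 = 232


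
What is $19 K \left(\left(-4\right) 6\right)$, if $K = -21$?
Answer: $9576$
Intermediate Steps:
$19 K \left(\left(-4\right) 6\right) = 19 \left(-21\right) \left(\left(-4\right) 6\right) = \left(-399\right) \left(-24\right) = 9576$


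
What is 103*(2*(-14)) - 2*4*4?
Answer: -2916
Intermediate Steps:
103*(2*(-14)) - 2*4*4 = 103*(-28) - 8*4 = -2884 - 32 = -2916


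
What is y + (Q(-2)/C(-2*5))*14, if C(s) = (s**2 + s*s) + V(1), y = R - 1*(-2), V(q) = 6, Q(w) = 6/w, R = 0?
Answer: 185/103 ≈ 1.7961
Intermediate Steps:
y = 2 (y = 0 - 1*(-2) = 0 + 2 = 2)
C(s) = 6 + 2*s**2 (C(s) = (s**2 + s*s) + 6 = (s**2 + s**2) + 6 = 2*s**2 + 6 = 6 + 2*s**2)
y + (Q(-2)/C(-2*5))*14 = 2 + ((6/(-2))/(6 + 2*(-2*5)**2))*14 = 2 + ((6*(-1/2))/(6 + 2*(-10)**2))*14 = 2 - 3/(6 + 2*100)*14 = 2 - 3/(6 + 200)*14 = 2 - 3/206*14 = 2 - 21/103 = 185/103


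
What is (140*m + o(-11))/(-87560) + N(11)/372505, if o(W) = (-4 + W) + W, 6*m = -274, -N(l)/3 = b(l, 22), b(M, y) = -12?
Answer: 718315777/9784961340 ≈ 0.073410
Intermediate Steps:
N(l) = 36 (N(l) = -3*(-12) = 36)
m = -137/3 (m = (1/6)*(-274) = -137/3 ≈ -45.667)
o(W) = -4 + 2*W
(140*m + o(-11))/(-87560) + N(11)/372505 = (140*(-137/3) + (-4 + 2*(-11)))/(-87560) + 36/372505 = (-19180/3 + (-4 - 22))*(-1/87560) + 36*(1/372505) = (-19180/3 - 26)*(-1/87560) + 36/372505 = -19258/3*(-1/87560) + 36/372505 = 9629/131340 + 36/372505 = 718315777/9784961340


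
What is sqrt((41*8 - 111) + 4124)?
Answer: sqrt(4341) ≈ 65.886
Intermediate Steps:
sqrt((41*8 - 111) + 4124) = sqrt((328 - 111) + 4124) = sqrt(217 + 4124) = sqrt(4341)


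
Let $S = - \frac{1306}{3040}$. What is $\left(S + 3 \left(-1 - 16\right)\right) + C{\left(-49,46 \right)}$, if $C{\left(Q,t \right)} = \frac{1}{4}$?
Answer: $- \frac{77793}{1520} \approx -51.18$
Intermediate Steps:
$S = - \frac{653}{1520}$ ($S = \left(-1306\right) \frac{1}{3040} = - \frac{653}{1520} \approx -0.42961$)
$C{\left(Q,t \right)} = \frac{1}{4}$
$\left(S + 3 \left(-1 - 16\right)\right) + C{\left(-49,46 \right)} = \left(- \frac{653}{1520} + 3 \left(-1 - 16\right)\right) + \frac{1}{4} = \left(- \frac{653}{1520} + 3 \left(-17\right)\right) + \frac{1}{4} = \left(- \frac{653}{1520} - 51\right) + \frac{1}{4} = - \frac{78173}{1520} + \frac{1}{4} = - \frac{77793}{1520}$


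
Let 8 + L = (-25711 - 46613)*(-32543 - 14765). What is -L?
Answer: -3421503784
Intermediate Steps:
L = 3421503784 (L = -8 + (-25711 - 46613)*(-32543 - 14765) = -8 - 72324*(-47308) = -8 + 3421503792 = 3421503784)
-L = -1*3421503784 = -3421503784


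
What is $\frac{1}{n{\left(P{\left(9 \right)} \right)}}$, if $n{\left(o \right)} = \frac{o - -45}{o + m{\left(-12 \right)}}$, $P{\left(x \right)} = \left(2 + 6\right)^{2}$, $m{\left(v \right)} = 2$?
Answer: $\frac{66}{109} \approx 0.6055$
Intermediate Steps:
$P{\left(x \right)} = 64$ ($P{\left(x \right)} = 8^{2} = 64$)
$n{\left(o \right)} = \frac{45 + o}{2 + o}$ ($n{\left(o \right)} = \frac{o - -45}{o + 2} = \frac{o + \left(-93 + 138\right)}{2 + o} = \frac{o + 45}{2 + o} = \frac{45 + o}{2 + o}$)
$\frac{1}{n{\left(P{\left(9 \right)} \right)}} = \frac{1}{\frac{1}{2 + 64} \left(45 + 64\right)} = \frac{1}{\frac{1}{66} \cdot 109} = \frac{1}{\frac{109}{66}} = \frac{66}{109}$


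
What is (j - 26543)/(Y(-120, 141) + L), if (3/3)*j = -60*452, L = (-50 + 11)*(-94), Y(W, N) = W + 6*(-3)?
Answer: -53663/3528 ≈ -15.211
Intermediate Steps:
Y(W, N) = -18 + W (Y(W, N) = W - 18 = -18 + W)
L = 3666 (L = -39*(-94) = 3666)
j = -27120 (j = -60*452 = -27120)
(j - 26543)/(Y(-120, 141) + L) = (-27120 - 26543)/((-18 - 120) + 3666) = -53663/(-138 + 3666) = -53663/3528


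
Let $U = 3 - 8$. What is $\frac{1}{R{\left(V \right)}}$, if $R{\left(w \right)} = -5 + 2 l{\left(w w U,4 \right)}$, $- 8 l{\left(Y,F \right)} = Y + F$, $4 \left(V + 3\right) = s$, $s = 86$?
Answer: $\frac{16}{6749} \approx 0.0023707$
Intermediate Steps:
$V = \frac{37}{2}$ ($V = -3 + \frac{1}{4} \cdot 86 = -3 + \frac{43}{2} = \frac{37}{2} \approx 18.5$)
$U = -5$ ($U = 3 - 8 = -5$)
$l{\left(Y,F \right)} = - \frac{F}{8} - \frac{Y}{8}$ ($l{\left(Y,F \right)} = - \frac{Y + F}{8} = - \frac{F + Y}{8} = - \frac{F}{8} - \frac{Y}{8}$)
$R{\left(w \right)} = -6 + \frac{5 w^{2}}{4}$ ($R{\left(w \right)} = -5 + 2 \left(\left(- \frac{1}{8}\right) 4 - \frac{w w \left(-5\right)}{8}\right) = -5 + 2 \left(- \frac{1}{2} - \frac{w^{2} \left(-5\right)}{8}\right) = -5 + 2 \left(- \frac{1}{2} - \frac{\left(-5\right) w^{2}}{8}\right) = -5 + 2 \left(- \frac{1}{2} + \frac{5 w^{2}}{8}\right) = -5 + \left(-1 + \frac{5 w^{2}}{4}\right) = -6 + \frac{5 w^{2}}{4}$)
$\frac{1}{R{\left(V \right)}} = \frac{1}{-6 + \frac{5 \left(\frac{37}{2}\right)^{2}}{4}} = \frac{1}{-6 + \frac{5}{4} \cdot \frac{1369}{4}} = \frac{1}{-6 + \frac{6845}{16}} = \frac{1}{\frac{6749}{16}} = \frac{16}{6749}$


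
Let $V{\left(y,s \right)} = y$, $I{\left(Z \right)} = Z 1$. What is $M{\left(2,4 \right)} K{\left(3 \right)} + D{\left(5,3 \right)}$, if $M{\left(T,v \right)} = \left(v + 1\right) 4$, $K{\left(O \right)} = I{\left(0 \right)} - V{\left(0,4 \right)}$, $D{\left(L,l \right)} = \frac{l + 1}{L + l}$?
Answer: $\frac{1}{2} \approx 0.5$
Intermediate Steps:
$I{\left(Z \right)} = Z$
$D{\left(L,l \right)} = \frac{1 + l}{L + l}$
$K{\left(O \right)} = 0$ ($K{\left(O \right)} = 0 - 0 = 0 + 0 = 0$)
$M{\left(T,v \right)} = 4 + 4 v$ ($M{\left(T,v \right)} = \left(1 + v\right) 4 = 4 + 4 v$)
$M{\left(2,4 \right)} K{\left(3 \right)} + D{\left(5,3 \right)} = \left(4 + 4 \cdot 4\right) 0 + \frac{1 + 3}{5 + 3} = \left(4 + 16\right) 0 + \frac{1}{8} \cdot 4 = 20 \cdot 0 + \frac{1}{8} \cdot 4 = 0 + \frac{1}{2} = \frac{1}{2}$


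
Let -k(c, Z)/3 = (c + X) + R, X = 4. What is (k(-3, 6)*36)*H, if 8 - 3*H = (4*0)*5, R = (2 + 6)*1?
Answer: -2592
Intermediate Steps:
R = 8 (R = 8*1 = 8)
k(c, Z) = -36 - 3*c (k(c, Z) = -3*((c + 4) + 8) = -3*((4 + c) + 8) = -3*(12 + c) = -36 - 3*c)
H = 8/3 (H = 8/3 - 4*0*5/3 = 8/3 - 0*5 = 8/3 - ⅓*0 = 8/3 + 0 = 8/3 ≈ 2.6667)
(k(-3, 6)*36)*H = ((-36 - 3*(-3))*36)*(8/3) = ((-36 + 9)*36)*(8/3) = -27*36*(8/3) = -972*8/3 = -2592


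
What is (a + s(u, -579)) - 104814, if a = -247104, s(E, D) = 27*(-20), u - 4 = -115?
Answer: -352458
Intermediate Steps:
u = -111 (u = 4 - 115 = -111)
s(E, D) = -540
(a + s(u, -579)) - 104814 = (-247104 - 540) - 104814 = -247644 - 104814 = -352458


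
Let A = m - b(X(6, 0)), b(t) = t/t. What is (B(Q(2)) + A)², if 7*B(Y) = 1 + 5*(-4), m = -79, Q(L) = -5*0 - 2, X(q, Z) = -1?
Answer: 335241/49 ≈ 6841.7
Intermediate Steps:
Q(L) = -2 (Q(L) = 0 - 2 = -2)
b(t) = 1
B(Y) = -19/7 (B(Y) = (1 + 5*(-4))/7 = (1 - 20)/7 = (⅐)*(-19) = -19/7)
A = -80 (A = -79 - 1*1 = -79 - 1 = -80)
(B(Q(2)) + A)² = (-19/7 - 80)² = (-579/7)² = 335241/49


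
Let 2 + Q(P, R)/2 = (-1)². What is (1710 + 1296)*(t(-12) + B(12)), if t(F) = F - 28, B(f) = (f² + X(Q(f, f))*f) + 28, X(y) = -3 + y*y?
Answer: 432864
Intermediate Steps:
Q(P, R) = -2 (Q(P, R) = -4 + 2*(-1)² = -4 + 2*1 = -4 + 2 = -2)
X(y) = -3 + y²
B(f) = 28 + f + f² (B(f) = (f² + (-3 + (-2)²)*f) + 28 = (f² + (-3 + 4)*f) + 28 = (f² + 1*f) + 28 = (f² + f) + 28 = (f + f²) + 28 = 28 + f + f²)
t(F) = -28 + F
(1710 + 1296)*(t(-12) + B(12)) = (1710 + 1296)*((-28 - 12) + (28 + 12 + 12²)) = 3006*(-40 + (28 + 12 + 144)) = 3006*(-40 + 184) = 3006*144 = 432864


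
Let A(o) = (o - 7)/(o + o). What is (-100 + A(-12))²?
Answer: 5669161/576 ≈ 9842.3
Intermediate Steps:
A(o) = (-7 + o)/(2*o) (A(o) = (-7 + o)/((2*o)) = (1/(2*o))*(-7 + o) = (-7 + o)/(2*o))
(-100 + A(-12))² = (-100 + (½)*(-7 - 12)/(-12))² = (-100 + (½)*(-1/12)*(-19))² = (-100 + 19/24)² = (-2381/24)² = 5669161/576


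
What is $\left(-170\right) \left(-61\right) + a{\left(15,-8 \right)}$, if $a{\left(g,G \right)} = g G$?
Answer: $10250$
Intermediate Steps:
$a{\left(g,G \right)} = G g$
$\left(-170\right) \left(-61\right) + a{\left(15,-8 \right)} = \left(-170\right) \left(-61\right) - 120 = 10370 - 120 = 10250$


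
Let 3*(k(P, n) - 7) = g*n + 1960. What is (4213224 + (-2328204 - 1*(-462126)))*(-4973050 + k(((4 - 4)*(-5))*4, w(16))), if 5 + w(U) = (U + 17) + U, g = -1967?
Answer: -11738638113894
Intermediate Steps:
w(U) = 12 + 2*U (w(U) = -5 + ((U + 17) + U) = -5 + ((17 + U) + U) = -5 + (17 + 2*U) = 12 + 2*U)
k(P, n) = 1981/3 - 1967*n/3 (k(P, n) = 7 + (-1967*n + 1960)/3 = 7 + (1960 - 1967*n)/3 = 7 + (1960/3 - 1967*n/3) = 1981/3 - 1967*n/3)
(4213224 + (-2328204 - 1*(-462126)))*(-4973050 + k(((4 - 4)*(-5))*4, w(16))) = (4213224 + (-2328204 - 1*(-462126)))*(-4973050 + (1981/3 - 1967*(12 + 2*16)/3)) = (4213224 + (-2328204 + 462126))*(-4973050 + (1981/3 - 1967*(12 + 32)/3)) = (4213224 - 1866078)*(-4973050 + (1981/3 - 1967/3*44)) = 2347146*(-4973050 + (1981/3 - 86548/3)) = 2347146*(-4973050 - 28189) = 2347146*(-5001239) = -11738638113894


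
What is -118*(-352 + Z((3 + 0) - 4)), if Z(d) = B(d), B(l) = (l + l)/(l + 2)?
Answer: 41772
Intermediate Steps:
B(l) = 2*l/(2 + l) (B(l) = (2*l)/(2 + l) = 2*l/(2 + l))
Z(d) = 2*d/(2 + d)
-118*(-352 + Z((3 + 0) - 4)) = -118*(-352 + 2*((3 + 0) - 4)/(2 + ((3 + 0) - 4))) = -118*(-352 + 2*(3 - 4)/(2 + (3 - 4))) = -118*(-352 + 2*(-1)/(2 - 1)) = -118*(-352 + 2*(-1)/1) = -118*(-352 + 2*(-1)*1) = -118*(-352 - 2) = -118*(-354) = 41772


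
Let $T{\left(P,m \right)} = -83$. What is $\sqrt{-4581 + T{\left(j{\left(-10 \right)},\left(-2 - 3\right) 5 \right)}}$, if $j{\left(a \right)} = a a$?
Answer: $2 i \sqrt{1166} \approx 68.293 i$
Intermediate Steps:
$j{\left(a \right)} = a^{2}$
$\sqrt{-4581 + T{\left(j{\left(-10 \right)},\left(-2 - 3\right) 5 \right)}} = \sqrt{-4581 - 83} = \sqrt{-4664} = 2 i \sqrt{1166}$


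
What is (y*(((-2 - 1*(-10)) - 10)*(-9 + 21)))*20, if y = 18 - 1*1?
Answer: -8160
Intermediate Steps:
y = 17 (y = 18 - 1 = 17)
(y*(((-2 - 1*(-10)) - 10)*(-9 + 21)))*20 = (17*(((-2 - 1*(-10)) - 10)*(-9 + 21)))*20 = (17*(((-2 + 10) - 10)*12))*20 = (17*((8 - 10)*12))*20 = (17*(-2*12))*20 = (17*(-24))*20 = -408*20 = -8160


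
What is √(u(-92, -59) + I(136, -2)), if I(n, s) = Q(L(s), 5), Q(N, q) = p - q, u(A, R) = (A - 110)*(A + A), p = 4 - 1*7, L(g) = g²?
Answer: 2*√9290 ≈ 192.77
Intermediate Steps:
p = -3 (p = 4 - 7 = -3)
u(A, R) = 2*A*(-110 + A) (u(A, R) = (-110 + A)*(2*A) = 2*A*(-110 + A))
Q(N, q) = -3 - q
I(n, s) = -8 (I(n, s) = -3 - 1*5 = -3 - 5 = -8)
√(u(-92, -59) + I(136, -2)) = √(2*(-92)*(-110 - 92) - 8) = √(2*(-92)*(-202) - 8) = √(37168 - 8) = √37160 = 2*√9290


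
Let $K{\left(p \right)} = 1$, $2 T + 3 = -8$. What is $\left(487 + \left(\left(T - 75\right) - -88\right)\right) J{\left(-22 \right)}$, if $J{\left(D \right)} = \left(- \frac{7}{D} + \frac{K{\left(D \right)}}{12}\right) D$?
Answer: $- \frac{52417}{12} \approx -4368.1$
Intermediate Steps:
$T = - \frac{11}{2}$ ($T = - \frac{3}{2} + \frac{1}{2} \left(-8\right) = - \frac{3}{2} - 4 = - \frac{11}{2} \approx -5.5$)
$J{\left(D \right)} = D \left(\frac{1}{12} - \frac{7}{D}\right)$ ($J{\left(D \right)} = \left(- \frac{7}{D} + 1 \cdot \frac{1}{12}\right) D = \left(- \frac{7}{D} + \frac{1}{12}\right) D = \left(\frac{1}{12} - \frac{7}{D}\right) D = D \left(\frac{1}{12} - \frac{7}{D}\right)$)
$\left(487 + \left(\left(T - 75\right) - -88\right)\right) J{\left(-22 \right)} = \left(487 - - \frac{15}{2}\right) \left(-7 + \frac{1}{12} \left(-22\right)\right) = \left(487 + \left(- \frac{161}{2} + 88\right)\right) \left(-7 - \frac{11}{6}\right) = \left(487 + \frac{15}{2}\right) \left(- \frac{53}{6}\right) = \frac{989}{2} \left(- \frac{53}{6}\right) = - \frac{52417}{12}$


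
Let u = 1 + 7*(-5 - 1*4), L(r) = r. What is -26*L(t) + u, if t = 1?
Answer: -88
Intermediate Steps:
u = -62 (u = 1 + 7*(-5 - 4) = 1 + 7*(-9) = 1 - 63 = -62)
-26*L(t) + u = -26*1 - 62 = -26 - 62 = -88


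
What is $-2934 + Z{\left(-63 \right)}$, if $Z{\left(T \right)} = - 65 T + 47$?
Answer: $1208$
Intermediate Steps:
$Z{\left(T \right)} = 47 - 65 T$
$-2934 + Z{\left(-63 \right)} = -2934 + \left(47 - -4095\right) = -2934 + \left(47 + 4095\right) = -2934 + 4142 = 1208$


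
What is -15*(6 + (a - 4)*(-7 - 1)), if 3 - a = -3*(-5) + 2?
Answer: -2250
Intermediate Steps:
a = -14 (a = 3 - (-3*(-5) + 2) = 3 - (15 + 2) = 3 - 1*17 = 3 - 17 = -14)
-15*(6 + (a - 4)*(-7 - 1)) = -15*(6 + (-14 - 4)*(-7 - 1)) = -15*(6 - 18*(-8)) = -15*(6 + 144) = -15*150 = -2250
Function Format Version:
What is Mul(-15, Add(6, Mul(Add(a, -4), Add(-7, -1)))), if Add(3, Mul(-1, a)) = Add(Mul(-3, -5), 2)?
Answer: -2250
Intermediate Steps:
a = -14 (a = Add(3, Mul(-1, Add(Mul(-3, -5), 2))) = Add(3, Mul(-1, Add(15, 2))) = Add(3, Mul(-1, 17)) = Add(3, -17) = -14)
Mul(-15, Add(6, Mul(Add(a, -4), Add(-7, -1)))) = Mul(-15, Add(6, Mul(Add(-14, -4), Add(-7, -1)))) = Mul(-15, Add(6, Mul(-18, -8))) = Mul(-15, Add(6, 144)) = Mul(-15, 150) = -2250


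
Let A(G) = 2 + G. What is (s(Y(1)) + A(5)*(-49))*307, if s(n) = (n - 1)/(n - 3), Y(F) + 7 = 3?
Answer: -735572/7 ≈ -1.0508e+5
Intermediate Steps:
Y(F) = -4 (Y(F) = -7 + 3 = -4)
s(n) = (-1 + n)/(-3 + n)
(s(Y(1)) + A(5)*(-49))*307 = ((-1 - 4)/(-3 - 4) + (2 + 5)*(-49))*307 = (-5/(-7) + 7*(-49))*307 = (-1/7*(-5) - 343)*307 = (5/7 - 343)*307 = -2396/7*307 = -735572/7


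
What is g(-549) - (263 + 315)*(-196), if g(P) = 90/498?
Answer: 9402919/83 ≈ 1.1329e+5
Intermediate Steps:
g(P) = 15/83 (g(P) = 90*(1/498) = 15/83)
g(-549) - (263 + 315)*(-196) = 15/83 - (263 + 315)*(-196) = 15/83 - 578*(-196) = 15/83 - 1*(-113288) = 15/83 + 113288 = 9402919/83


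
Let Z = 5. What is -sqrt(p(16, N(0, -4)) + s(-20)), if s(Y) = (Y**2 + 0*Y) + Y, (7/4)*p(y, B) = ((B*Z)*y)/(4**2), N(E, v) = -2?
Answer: -2*sqrt(4585)/7 ≈ -19.346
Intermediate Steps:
p(y, B) = 5*B*y/28 (p(y, B) = 4*(((B*5)*y)/(4**2))/7 = 4*(((5*B)*y)/16)/7 = 4*((5*B*y)*(1/16))/7 = 4*(5*B*y/16)/7 = 5*B*y/28)
s(Y) = Y + Y**2 (s(Y) = (Y**2 + 0) + Y = Y**2 + Y = Y + Y**2)
-sqrt(p(16, N(0, -4)) + s(-20)) = -sqrt((5/28)*(-2)*16 - 20*(1 - 20)) = -sqrt(-40/7 - 20*(-19)) = -sqrt(-40/7 + 380) = -sqrt(2620/7) = -2*sqrt(4585)/7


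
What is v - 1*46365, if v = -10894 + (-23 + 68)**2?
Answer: -55234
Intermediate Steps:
v = -8869 (v = -10894 + 45**2 = -10894 + 2025 = -8869)
v - 1*46365 = -8869 - 1*46365 = -8869 - 46365 = -55234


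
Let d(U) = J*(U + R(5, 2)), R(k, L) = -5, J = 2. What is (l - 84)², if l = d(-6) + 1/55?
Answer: 33977241/3025 ≈ 11232.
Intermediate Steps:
d(U) = -10 + 2*U (d(U) = 2*(U - 5) = 2*(-5 + U) = -10 + 2*U)
l = -1209/55 (l = (-10 + 2*(-6)) + 1/55 = (-10 - 12) + 1/55 = -22 + 1/55 = -1209/55 ≈ -21.982)
(l - 84)² = (-1209/55 - 84)² = (-5829/55)² = 33977241/3025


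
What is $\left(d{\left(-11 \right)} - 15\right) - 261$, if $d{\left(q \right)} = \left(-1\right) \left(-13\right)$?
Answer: $-263$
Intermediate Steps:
$d{\left(q \right)} = 13$
$\left(d{\left(-11 \right)} - 15\right) - 261 = \left(13 - 15\right) - 261 = -2 - 261 = -263$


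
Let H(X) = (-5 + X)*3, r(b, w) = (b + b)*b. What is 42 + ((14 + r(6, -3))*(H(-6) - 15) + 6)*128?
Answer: -527574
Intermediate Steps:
r(b, w) = 2*b² (r(b, w) = (2*b)*b = 2*b²)
H(X) = -15 + 3*X
42 + ((14 + r(6, -3))*(H(-6) - 15) + 6)*128 = 42 + ((14 + 2*6²)*((-15 + 3*(-6)) - 15) + 6)*128 = 42 + ((14 + 2*36)*((-15 - 18) - 15) + 6)*128 = 42 + ((14 + 72)*(-33 - 15) + 6)*128 = 42 + (86*(-48) + 6)*128 = 42 + (-4128 + 6)*128 = 42 - 4122*128 = 42 - 527616 = -527574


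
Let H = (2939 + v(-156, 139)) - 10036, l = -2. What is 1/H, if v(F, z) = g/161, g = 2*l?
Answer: -161/1142621 ≈ -0.00014090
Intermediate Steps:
g = -4 (g = 2*(-2) = -4)
v(F, z) = -4/161
H = -1142621/161 (H = (2939 - 4/161) - 10036 = 473175/161 - 10036 = -1142621/161 ≈ -7097.0)
1/H = 1/(-1142621/161) = -161/1142621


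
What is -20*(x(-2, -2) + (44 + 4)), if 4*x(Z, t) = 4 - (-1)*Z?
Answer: -970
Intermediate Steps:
x(Z, t) = 1 + Z/4 (x(Z, t) = (4 - (-1)*Z)/4 = (4 + Z)/4 = 1 + Z/4)
-20*(x(-2, -2) + (44 + 4)) = -20*((1 + (¼)*(-2)) + (44 + 4)) = -20*((1 - ½) + 48) = -20*(½ + 48) = -20*97/2 = -970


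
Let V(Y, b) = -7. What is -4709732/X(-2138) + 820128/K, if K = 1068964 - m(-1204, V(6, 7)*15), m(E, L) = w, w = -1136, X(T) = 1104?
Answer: -11664302759/2734700 ≈ -4265.3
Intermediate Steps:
m(E, L) = -1136
K = 1070100 (K = 1068964 - 1*(-1136) = 1068964 + 1136 = 1070100)
-4709732/X(-2138) + 820128/K = -4709732/1104 + 820128/1070100 = -4709732*1/1104 + 820128*(1/1070100) = -1177433/276 + 68344/89175 = -11664302759/2734700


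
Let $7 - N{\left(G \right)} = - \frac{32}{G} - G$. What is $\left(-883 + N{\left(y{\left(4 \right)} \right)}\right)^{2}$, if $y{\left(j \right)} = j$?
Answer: $746496$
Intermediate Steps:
$N{\left(G \right)} = 7 + G + \frac{32}{G}$ ($N{\left(G \right)} = 7 - \left(- \frac{32}{G} - G\right) = 7 - \left(- G - \frac{32}{G}\right) = 7 + \left(G + \frac{32}{G}\right) = 7 + G + \frac{32}{G}$)
$\left(-883 + N{\left(y{\left(4 \right)} \right)}\right)^{2} = \left(-883 + \left(7 + 4 + \frac{32}{4}\right)\right)^{2} = \left(-883 + \left(7 + 4 + 32 \cdot \frac{1}{4}\right)\right)^{2} = \left(-883 + \left(7 + 4 + 8\right)\right)^{2} = \left(-883 + 19\right)^{2} = \left(-864\right)^{2} = 746496$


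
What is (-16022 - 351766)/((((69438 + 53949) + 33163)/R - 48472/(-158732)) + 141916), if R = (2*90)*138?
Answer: -36253809110736/13989676466429 ≈ -2.5915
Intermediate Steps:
R = 24840 (R = 180*138 = 24840)
(-16022 - 351766)/((((69438 + 53949) + 33163)/R - 48472/(-158732)) + 141916) = (-16022 - 351766)/((((69438 + 53949) + 33163)/24840 - 48472/(-158732)) + 141916) = -367788/(((123387 + 33163)*(1/24840) - 48472*(-1/158732)) + 141916) = -367788/((156550*(1/24840) + 12118/39683) + 141916) = -367788/((15655/2484 + 12118/39683) + 141916) = -367788/(651338477/98572572 + 141916) = -367788/13989676466429/98572572 = -367788*98572572/13989676466429 = -36253809110736/13989676466429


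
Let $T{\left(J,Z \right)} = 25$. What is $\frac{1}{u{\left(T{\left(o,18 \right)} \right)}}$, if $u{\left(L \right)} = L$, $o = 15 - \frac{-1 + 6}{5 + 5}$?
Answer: $\frac{1}{25} \approx 0.04$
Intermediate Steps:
$o = \frac{29}{2}$ ($o = 15 - \frac{5}{10} = 15 - 5 \cdot \frac{1}{10} = 15 - \frac{1}{2} = \frac{29}{2} \approx 14.5$)
$\frac{1}{u{\left(T{\left(o,18 \right)} \right)}} = \frac{1}{25}$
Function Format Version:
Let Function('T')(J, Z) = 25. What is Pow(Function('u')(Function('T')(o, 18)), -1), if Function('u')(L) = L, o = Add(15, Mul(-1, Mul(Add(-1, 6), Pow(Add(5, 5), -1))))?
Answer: Rational(1, 25) ≈ 0.040000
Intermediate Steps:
o = Rational(29, 2) (o = Add(15, Mul(-1, Mul(5, Pow(10, -1)))) = Add(15, Mul(-1, Mul(5, Rational(1, 10)))) = Add(15, Mul(-1, Rational(1, 2))) = Add(15, Rational(-1, 2)) = Rational(29, 2) ≈ 14.500)
Pow(Function('u')(Function('T')(o, 18)), -1) = Pow(25, -1) = Rational(1, 25)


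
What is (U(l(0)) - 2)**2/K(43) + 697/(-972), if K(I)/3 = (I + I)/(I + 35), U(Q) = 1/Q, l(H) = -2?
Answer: 12251/10449 ≈ 1.1725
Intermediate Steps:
K(I) = 6*I/(35 + I) (K(I) = 3*((I + I)/(I + 35)) = 3*((2*I)/(35 + I)) = 3*(2*I/(35 + I)) = 6*I/(35 + I))
(U(l(0)) - 2)**2/K(43) + 697/(-972) = (1/(-2) - 2)**2/((6*43/(35 + 43))) + 697/(-972) = (-1/2 - 2)**2/((6*43/78)) + 697*(-1/972) = (-5/2)**2/((6*43*(1/78))) - 697/972 = 25/(4*(43/13)) - 697/972 = (25/4)*(13/43) - 697/972 = 325/172 - 697/972 = 12251/10449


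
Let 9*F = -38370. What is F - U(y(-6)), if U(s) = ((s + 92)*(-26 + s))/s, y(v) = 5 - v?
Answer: -136055/33 ≈ -4122.9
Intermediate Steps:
F = -12790/3 (F = (⅑)*(-38370) = -12790/3 ≈ -4263.3)
U(s) = (-26 + s)*(92 + s)/s (U(s) = ((92 + s)*(-26 + s))/s = ((-26 + s)*(92 + s))/s = (-26 + s)*(92 + s)/s)
F - U(y(-6)) = -12790/3 - (66 + (5 - 1*(-6)) - 2392/(5 - 1*(-6))) = -12790/3 - (66 + (5 + 6) - 2392/(5 + 6)) = -12790/3 - (66 + 11 - 2392/11) = -12790/3 - 1*(-1545/11) = -12790/3 + 1545/11 = -136055/33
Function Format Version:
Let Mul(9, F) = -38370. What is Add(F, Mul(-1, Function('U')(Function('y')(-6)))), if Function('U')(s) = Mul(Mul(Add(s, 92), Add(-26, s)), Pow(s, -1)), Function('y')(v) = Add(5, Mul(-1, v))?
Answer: Rational(-136055, 33) ≈ -4122.9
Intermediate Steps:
F = Rational(-12790, 3) (F = Mul(Rational(1, 9), -38370) = Rational(-12790, 3) ≈ -4263.3)
Function('U')(s) = Mul(Pow(s, -1), Add(-26, s), Add(92, s)) (Function('U')(s) = Mul(Mul(Add(92, s), Add(-26, s)), Pow(s, -1)) = Mul(Mul(Add(-26, s), Add(92, s)), Pow(s, -1)) = Mul(Pow(s, -1), Add(-26, s), Add(92, s)))
Add(F, Mul(-1, Function('U')(Function('y')(-6)))) = Add(Rational(-12790, 3), Mul(-1, Add(66, Add(5, Mul(-1, -6)), Mul(-2392, Pow(Add(5, Mul(-1, -6)), -1))))) = Add(Rational(-12790, 3), Mul(-1, Add(66, Add(5, 6), Mul(-2392, Pow(Add(5, 6), -1))))) = Add(Rational(-12790, 3), Mul(-1, Add(66, 11, Mul(-2392, Pow(11, -1))))) = Add(Rational(-12790, 3), Mul(-1, Add(66, 11, Mul(-2392, Rational(1, 11))))) = Add(Rational(-12790, 3), Mul(-1, Add(66, 11, Rational(-2392, 11)))) = Add(Rational(-12790, 3), Mul(-1, Rational(-1545, 11))) = Add(Rational(-12790, 3), Rational(1545, 11)) = Rational(-136055, 33)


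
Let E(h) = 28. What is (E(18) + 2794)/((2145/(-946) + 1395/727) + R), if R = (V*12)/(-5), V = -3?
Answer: 882185420/2141817 ≈ 411.89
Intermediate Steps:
R = 36/5 (R = -3*12/(-5) = -36*(-1/5) = 36/5 ≈ 7.2000)
(E(18) + 2794)/((2145/(-946) + 1395/727) + R) = (28 + 2794)/((2145/(-946) + 1395/727) + 36/5) = 2822/((2145*(-1/946) + 1395*(1/727)) + 36/5) = 2822/((-195/86 + 1395/727) + 36/5) = 2822/(-21795/62522 + 36/5) = 2822/(2141817/312610) = 2822*(312610/2141817) = 882185420/2141817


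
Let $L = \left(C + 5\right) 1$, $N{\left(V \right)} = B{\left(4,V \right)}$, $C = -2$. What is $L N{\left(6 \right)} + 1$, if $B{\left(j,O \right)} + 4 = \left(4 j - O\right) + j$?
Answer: $31$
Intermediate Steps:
$B{\left(j,O \right)} = -4 - O + 5 j$ ($B{\left(j,O \right)} = -4 + \left(\left(4 j - O\right) + j\right) = -4 + \left(\left(- O + 4 j\right) + j\right) = -4 - \left(O - 5 j\right) = -4 - O + 5 j$)
$N{\left(V \right)} = 16 - V$ ($N{\left(V \right)} = -4 - V + 5 \cdot 4 = -4 - V + 20 = 16 - V$)
$L = 3$ ($L = \left(-2 + 5\right) 1 = 3 \cdot 1 = 3$)
$L N{\left(6 \right)} + 1 = 3 \left(16 - 6\right) + 1 = 3 \cdot 10 + 1 = 30 + 1 = 31$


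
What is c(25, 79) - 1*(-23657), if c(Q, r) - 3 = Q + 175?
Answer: 23860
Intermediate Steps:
c(Q, r) = 178 + Q (c(Q, r) = 3 + (Q + 175) = 3 + (175 + Q) = 178 + Q)
c(25, 79) - 1*(-23657) = (178 + 25) - 1*(-23657) = 203 + 23657 = 23860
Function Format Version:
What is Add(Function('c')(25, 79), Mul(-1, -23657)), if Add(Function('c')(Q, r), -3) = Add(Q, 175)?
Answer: 23860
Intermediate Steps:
Function('c')(Q, r) = Add(178, Q) (Function('c')(Q, r) = Add(3, Add(Q, 175)) = Add(3, Add(175, Q)) = Add(178, Q))
Add(Function('c')(25, 79), Mul(-1, -23657)) = Add(Add(178, 25), Mul(-1, -23657)) = Add(203, 23657) = 23860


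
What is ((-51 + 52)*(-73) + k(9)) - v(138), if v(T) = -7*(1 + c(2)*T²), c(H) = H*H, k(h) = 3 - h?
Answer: 533160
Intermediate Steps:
c(H) = H²
v(T) = -7 - 28*T² (v(T) = -7*(1 + 2²*T²) = -7*(1 + 4*T²) = -7 - 28*T²)
((-51 + 52)*(-73) + k(9)) - v(138) = ((-51 + 52)*(-73) + (3 - 1*9)) - (-7 - 28*138²) = (1*(-73) + (3 - 9)) - (-7 - 28*19044) = (-73 - 6) - (-7 - 533232) = -79 - 1*(-533239) = -79 + 533239 = 533160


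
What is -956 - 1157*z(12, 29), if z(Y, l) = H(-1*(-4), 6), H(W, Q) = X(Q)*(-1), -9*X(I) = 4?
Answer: -13232/9 ≈ -1470.2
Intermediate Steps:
X(I) = -4/9 (X(I) = -1/9*4 = -4/9)
H(W, Q) = 4/9 (H(W, Q) = -4/9*(-1) = 4/9)
z(Y, l) = 4/9
-956 - 1157*z(12, 29) = -956 - 1157*4/9 = -956 - 4628/9 = -13232/9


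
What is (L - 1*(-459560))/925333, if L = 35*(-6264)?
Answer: 240320/925333 ≈ 0.25971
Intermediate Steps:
L = -219240
(L - 1*(-459560))/925333 = (-219240 - 1*(-459560))/925333 = (-219240 + 459560)*(1/925333) = 240320*(1/925333) = 240320/925333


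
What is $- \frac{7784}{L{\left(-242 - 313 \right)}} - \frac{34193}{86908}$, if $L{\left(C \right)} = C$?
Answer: $\frac{657514757}{48233940} \approx 13.632$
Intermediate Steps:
$- \frac{7784}{L{\left(-242 - 313 \right)}} - \frac{34193}{86908} = - \frac{7784}{-242 - 313} - \frac{34193}{86908} = - \frac{7784}{-555} - \frac{34193}{86908} = \left(-7784\right) \left(- \frac{1}{555}\right) - \frac{34193}{86908} = \frac{7784}{555} - \frac{34193}{86908} = \frac{657514757}{48233940}$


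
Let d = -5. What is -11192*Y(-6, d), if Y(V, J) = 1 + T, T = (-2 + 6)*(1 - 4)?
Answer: 123112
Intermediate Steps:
T = -12 (T = 4*(-3) = -12)
Y(V, J) = -11 (Y(V, J) = 1 - 12 = -11)
-11192*Y(-6, d) = -11192*(-11) = 123112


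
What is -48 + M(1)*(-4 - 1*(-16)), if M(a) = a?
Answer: -36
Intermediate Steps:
-48 + M(1)*(-4 - 1*(-16)) = -48 + 1*(-4 - 1*(-16)) = -48 + 1*(-4 + 16) = -48 + 1*12 = -48 + 12 = -36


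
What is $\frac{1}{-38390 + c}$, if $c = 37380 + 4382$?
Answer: $\frac{1}{3372} \approx 0.00029656$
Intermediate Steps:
$c = 41762$
$\frac{1}{-38390 + c} = \frac{1}{-38390 + 41762} = \frac{1}{3372}$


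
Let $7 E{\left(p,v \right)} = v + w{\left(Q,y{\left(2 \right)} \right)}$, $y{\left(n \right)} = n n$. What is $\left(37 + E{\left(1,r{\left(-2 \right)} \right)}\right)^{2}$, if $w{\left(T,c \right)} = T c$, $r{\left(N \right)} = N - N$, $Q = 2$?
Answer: $\frac{71289}{49} \approx 1454.9$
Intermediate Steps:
$y{\left(n \right)} = n^{2}$
$r{\left(N \right)} = 0$
$E{\left(p,v \right)} = \frac{8}{7} + \frac{v}{7}$ ($E{\left(p,v \right)} = \frac{v + 2 \cdot 2^{2}}{7} = \frac{v + 2 \cdot 4}{7} = \frac{v + 8}{7} = \frac{8 + v}{7} = \frac{8}{7} + \frac{v}{7}$)
$\left(37 + E{\left(1,r{\left(-2 \right)} \right)}\right)^{2} = \left(37 + \left(\frac{8}{7} + \frac{1}{7} \cdot 0\right)\right)^{2} = \left(37 + \left(\frac{8}{7} + 0\right)\right)^{2} = \left(37 + \frac{8}{7}\right)^{2} = \left(\frac{267}{7}\right)^{2} = \frac{71289}{49}$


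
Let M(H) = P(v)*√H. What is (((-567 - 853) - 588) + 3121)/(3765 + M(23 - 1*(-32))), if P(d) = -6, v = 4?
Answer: 93121/314961 + 742*√55/1574805 ≈ 0.29915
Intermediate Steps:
M(H) = -6*√H
(((-567 - 853) - 588) + 3121)/(3765 + M(23 - 1*(-32))) = (((-567 - 853) - 588) + 3121)/(3765 - 6*√(23 - 1*(-32))) = ((-1420 - 588) + 3121)/(3765 - 6*√(23 + 32)) = (-2008 + 3121)/(3765 - 6*√55) = 1113/(3765 - 6*√55)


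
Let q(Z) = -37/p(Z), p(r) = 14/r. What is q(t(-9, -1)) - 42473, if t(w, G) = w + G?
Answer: -297126/7 ≈ -42447.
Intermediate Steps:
t(w, G) = G + w
q(Z) = -37*Z/14
q(t(-9, -1)) - 42473 = -37*(-1 - 9)/14 - 42473 = -37/14*(-10) - 42473 = 185/7 - 42473 = -297126/7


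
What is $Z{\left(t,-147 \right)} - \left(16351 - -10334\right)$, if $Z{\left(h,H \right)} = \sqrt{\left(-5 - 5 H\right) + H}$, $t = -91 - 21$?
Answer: $-26685 + \sqrt{583} \approx -26661.0$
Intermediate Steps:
$t = -112$ ($t = -91 - 21 = -112$)
$Z{\left(h,H \right)} = \sqrt{-5 - 4 H}$
$Z{\left(t,-147 \right)} - \left(16351 - -10334\right) = \sqrt{-5 - -588} - \left(16351 - -10334\right) = \sqrt{-5 + 588} - \left(16351 + 10334\right) = \sqrt{583} - 26685 = -26685 + \sqrt{583}$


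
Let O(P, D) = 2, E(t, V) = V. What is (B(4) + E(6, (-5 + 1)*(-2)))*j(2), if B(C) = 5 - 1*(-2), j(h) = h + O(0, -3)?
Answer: 60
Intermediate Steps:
j(h) = 2 + h (j(h) = h + 2 = 2 + h)
B(C) = 7 (B(C) = 5 + 2 = 7)
(B(4) + E(6, (-5 + 1)*(-2)))*j(2) = (7 + (-5 + 1)*(-2))*(2 + 2) = (7 - 4*(-2))*4 = (7 + 8)*4 = 15*4 = 60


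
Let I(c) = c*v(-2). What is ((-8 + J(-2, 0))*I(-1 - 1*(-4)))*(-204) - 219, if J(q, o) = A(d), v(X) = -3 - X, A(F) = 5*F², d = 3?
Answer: 22425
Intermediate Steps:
J(q, o) = 45 (J(q, o) = 5*3² = 5*9 = 45)
I(c) = -c (I(c) = c*(-3 - 1*(-2)) = c*(-3 + 2) = c*(-1) = -c)
((-8 + J(-2, 0))*I(-1 - 1*(-4)))*(-204) - 219 = ((-8 + 45)*(-(-1 - 1*(-4))))*(-204) - 219 = (37*(-(-1 + 4)))*(-204) - 219 = (37*(-1*3))*(-204) - 219 = (37*(-3))*(-204) - 219 = -111*(-204) - 219 = 22644 - 219 = 22425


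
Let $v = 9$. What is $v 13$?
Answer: $117$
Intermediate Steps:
$v 13 = 9 \cdot 13 = 117$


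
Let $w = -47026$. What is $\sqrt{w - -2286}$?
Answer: $2 i \sqrt{11185} \approx 211.52 i$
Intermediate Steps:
$\sqrt{w - -2286} = \sqrt{-47026 - -2286} = \sqrt{-47026 + 2286} = \sqrt{-44740} = 2 i \sqrt{11185}$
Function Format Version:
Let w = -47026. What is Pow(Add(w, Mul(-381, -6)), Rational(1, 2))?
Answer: Mul(2, I, Pow(11185, Rational(1, 2))) ≈ Mul(211.52, I)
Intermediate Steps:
Pow(Add(w, Mul(-381, -6)), Rational(1, 2)) = Pow(Add(-47026, Mul(-381, -6)), Rational(1, 2)) = Pow(Add(-47026, 2286), Rational(1, 2)) = Pow(-44740, Rational(1, 2)) = Mul(2, I, Pow(11185, Rational(1, 2)))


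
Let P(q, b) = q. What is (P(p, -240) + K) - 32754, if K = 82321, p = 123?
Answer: 49690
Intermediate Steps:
(P(p, -240) + K) - 32754 = (123 + 82321) - 32754 = 82444 - 32754 = 49690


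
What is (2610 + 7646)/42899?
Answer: 10256/42899 ≈ 0.23907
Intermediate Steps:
(2610 + 7646)/42899 = 10256*(1/42899) = 10256/42899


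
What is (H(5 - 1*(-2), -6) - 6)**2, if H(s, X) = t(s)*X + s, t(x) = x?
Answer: 1681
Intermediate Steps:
H(s, X) = s + X*s (H(s, X) = s*X + s = X*s + s = s + X*s)
(H(5 - 1*(-2), -6) - 6)**2 = ((5 - 1*(-2))*(1 - 6) - 6)**2 = ((5 + 2)*(-5) - 6)**2 = (7*(-5) - 6)**2 = (-35 - 6)**2 = (-41)**2 = 1681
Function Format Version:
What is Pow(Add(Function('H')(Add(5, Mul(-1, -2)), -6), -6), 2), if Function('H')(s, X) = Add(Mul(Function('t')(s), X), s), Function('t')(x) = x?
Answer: 1681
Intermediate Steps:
Function('H')(s, X) = Add(s, Mul(X, s)) (Function('H')(s, X) = Add(Mul(s, X), s) = Add(Mul(X, s), s) = Add(s, Mul(X, s)))
Pow(Add(Function('H')(Add(5, Mul(-1, -2)), -6), -6), 2) = Pow(Add(Mul(Add(5, Mul(-1, -2)), Add(1, -6)), -6), 2) = Pow(Add(Mul(Add(5, 2), -5), -6), 2) = Pow(Add(Mul(7, -5), -6), 2) = Pow(Add(-35, -6), 2) = Pow(-41, 2) = 1681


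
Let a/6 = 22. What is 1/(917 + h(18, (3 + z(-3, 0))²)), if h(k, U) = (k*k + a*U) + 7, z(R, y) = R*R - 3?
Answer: 1/11940 ≈ 8.3752e-5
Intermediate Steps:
a = 132 (a = 6*22 = 132)
z(R, y) = -3 + R² (z(R, y) = R² - 3 = -3 + R²)
h(k, U) = 7 + k² + 132*U (h(k, U) = (k*k + 132*U) + 7 = (k² + 132*U) + 7 = 7 + k² + 132*U)
1/(917 + h(18, (3 + z(-3, 0))²)) = 1/(917 + (7 + 18² + 132*(3 + (-3 + (-3)²))²)) = 1/(917 + (7 + 324 + 132*(3 + (-3 + 9))²)) = 1/(917 + (7 + 324 + 132*(3 + 6)²)) = 1/(917 + (7 + 324 + 132*9²)) = 1/(917 + (7 + 324 + 132*81)) = 1/(917 + (7 + 324 + 10692)) = 1/(917 + 11023) = 1/11940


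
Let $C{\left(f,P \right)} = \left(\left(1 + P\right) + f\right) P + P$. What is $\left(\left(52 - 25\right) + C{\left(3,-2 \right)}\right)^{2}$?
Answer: $441$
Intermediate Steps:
$C{\left(f,P \right)} = P + P \left(1 + P + f\right)$ ($C{\left(f,P \right)} = \left(1 + P + f\right) P + P = P \left(1 + P + f\right) + P = P + P \left(1 + P + f\right)$)
$\left(\left(52 - 25\right) + C{\left(3,-2 \right)}\right)^{2} = \left(\left(52 - 25\right) - 2 \left(2 - 2 + 3\right)\right)^{2} = \left(\left(52 - 25\right) - 6\right)^{2} = \left(27 - 6\right)^{2} = 21^{2} = 441$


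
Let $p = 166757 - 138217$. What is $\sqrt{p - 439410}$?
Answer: $i \sqrt{410870} \approx 640.99 i$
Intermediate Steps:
$p = 28540$
$\sqrt{p - 439410} = \sqrt{28540 - 439410} = \sqrt{-410870} = i \sqrt{410870}$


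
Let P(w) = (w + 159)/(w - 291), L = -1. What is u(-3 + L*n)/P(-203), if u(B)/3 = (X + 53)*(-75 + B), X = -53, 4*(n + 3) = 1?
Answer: 0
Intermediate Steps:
n = -11/4 (n = -3 + (¼)*1 = -3 + ¼ = -11/4 ≈ -2.7500)
u(B) = 0 (u(B) = 3*((-53 + 53)*(-75 + B)) = 3*(0*(-75 + B)) = 3*0 = 0)
P(w) = (159 + w)/(-291 + w)
u(-3 + L*n)/P(-203) = 0/(((159 - 203)/(-291 - 203))) = 0/((-44/(-494))) = 0/((-1/494*(-44))) = 0/(22/247) = 0*(247/22) = 0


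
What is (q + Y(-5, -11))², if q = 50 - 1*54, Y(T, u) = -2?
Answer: 36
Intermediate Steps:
q = -4 (q = 50 - 54 = -4)
(q + Y(-5, -11))² = (-4 - 2)² = (-6)² = 36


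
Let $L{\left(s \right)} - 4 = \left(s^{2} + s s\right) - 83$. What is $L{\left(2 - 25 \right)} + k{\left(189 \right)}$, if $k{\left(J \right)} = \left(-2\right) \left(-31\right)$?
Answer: $1041$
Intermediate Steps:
$k{\left(J \right)} = 62$
$L{\left(s \right)} = -79 + 2 s^{2}$ ($L{\left(s \right)} = 4 - \left(83 - s^{2} - s s\right) = 4 + \left(\left(s^{2} + s^{2}\right) - 83\right) = 4 + \left(2 s^{2} - 83\right) = 4 + \left(-83 + 2 s^{2}\right) = -79 + 2 s^{2}$)
$L{\left(2 - 25 \right)} + k{\left(189 \right)} = \left(-79 + 2 \left(2 - 25\right)^{2}\right) + 62 = \left(-79 + 2 \left(-23\right)^{2}\right) + 62 = \left(-79 + 2 \cdot 529\right) + 62 = \left(-79 + 1058\right) + 62 = 979 + 62 = 1041$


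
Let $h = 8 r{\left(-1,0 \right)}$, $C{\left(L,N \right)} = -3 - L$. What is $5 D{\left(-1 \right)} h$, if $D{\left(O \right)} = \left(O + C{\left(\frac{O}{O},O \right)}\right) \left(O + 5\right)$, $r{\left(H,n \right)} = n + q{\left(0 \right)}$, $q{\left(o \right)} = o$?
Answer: $0$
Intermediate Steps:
$r{\left(H,n \right)} = n$ ($r{\left(H,n \right)} = n + 0 = n$)
$D{\left(O \right)} = \left(-4 + O\right) \left(5 + O\right)$ ($D{\left(O \right)} = \left(O - \left(3 + \frac{O}{O}\right)\right) \left(O + 5\right) = \left(O - 4\right) \left(5 + O\right) = \left(-4 + O\right) \left(5 + O\right)$)
$h = 0$ ($h = 8 \cdot 0 = 0$)
$5 D{\left(-1 \right)} h = 5 \left(-20 - 1 + \left(-1\right)^{2}\right) 0 = 5 \left(-20 - 1 + 1\right) 0 = 5 \left(-20\right) 0 = \left(-100\right) 0 = 0$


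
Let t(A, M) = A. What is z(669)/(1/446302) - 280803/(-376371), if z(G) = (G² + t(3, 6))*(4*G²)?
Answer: 44863288533446526172225/125457 ≈ 3.5760e+17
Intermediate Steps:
z(G) = 4*G²*(3 + G²) (z(G) = (G² + 3)*(4*G²) = (3 + G²)*(4*G²) = 4*G²*(3 + G²))
z(669)/(1/446302) - 280803/(-376371) = (4*669²*(3 + 669²))/(1/446302) - 280803/(-376371) = (4*447561*(3 + 447561))/(1/446302) - 280803*(-1/376371) = (4*447561*447564)*446302 + 93601/125457 = 801248765616*446302 + 93601/125457 = 357598926591952032 + 93601/125457 = 44863288533446526172225/125457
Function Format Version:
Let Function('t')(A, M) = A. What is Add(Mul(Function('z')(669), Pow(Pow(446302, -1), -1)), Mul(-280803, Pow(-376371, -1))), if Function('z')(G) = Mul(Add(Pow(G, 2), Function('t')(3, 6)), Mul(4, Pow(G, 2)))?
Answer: Rational(44863288533446526172225, 125457) ≈ 3.5760e+17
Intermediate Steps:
Function('z')(G) = Mul(4, Pow(G, 2), Add(3, Pow(G, 2))) (Function('z')(G) = Mul(Add(Pow(G, 2), 3), Mul(4, Pow(G, 2))) = Mul(Add(3, Pow(G, 2)), Mul(4, Pow(G, 2))) = Mul(4, Pow(G, 2), Add(3, Pow(G, 2))))
Add(Mul(Function('z')(669), Pow(Pow(446302, -1), -1)), Mul(-280803, Pow(-376371, -1))) = Add(Mul(Mul(4, Pow(669, 2), Add(3, Pow(669, 2))), Pow(Pow(446302, -1), -1)), Mul(-280803, Pow(-376371, -1))) = Add(Mul(Mul(4, 447561, Add(3, 447561)), Pow(Rational(1, 446302), -1)), Mul(-280803, Rational(-1, 376371))) = Add(Mul(Mul(4, 447561, 447564), 446302), Rational(93601, 125457)) = Add(Mul(801248765616, 446302), Rational(93601, 125457)) = Add(357598926591952032, Rational(93601, 125457)) = Rational(44863288533446526172225, 125457)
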